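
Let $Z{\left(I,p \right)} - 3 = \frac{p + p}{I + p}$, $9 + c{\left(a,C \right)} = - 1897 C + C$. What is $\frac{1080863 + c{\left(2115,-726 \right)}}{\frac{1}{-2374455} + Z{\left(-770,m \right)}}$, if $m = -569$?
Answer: $\frac{3906443452650375}{6120157093} \approx 6.3829 \cdot 10^{5}$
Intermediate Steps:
$c{\left(a,C \right)} = -9 - 1896 C$ ($c{\left(a,C \right)} = -9 + \left(- 1897 C + C\right) = -9 - 1896 C$)
$Z{\left(I,p \right)} = 3 + \frac{2 p}{I + p}$ ($Z{\left(I,p \right)} = 3 + \frac{p + p}{I + p} = 3 + \frac{2 p}{I + p}$)
$\frac{1080863 + c{\left(2115,-726 \right)}}{\frac{1}{-2374455} + Z{\left(-770,m \right)}} = \frac{1080863 - -1376487}{\frac{1}{-2374455} + \frac{3 \left(-770\right) + 5 \left(-569\right)}{-770 - 569}} = \frac{1080863 + \left(-9 + 1376496\right)}{- \frac{1}{2374455} + \frac{-2310 - 2845}{-1339}} = \frac{1080863 + 1376487}{- \frac{1}{2374455} - - \frac{5155}{1339}} = \frac{2457350}{- \frac{1}{2374455} + \frac{5155}{1339}} = \frac{2457350}{\frac{12240314186}{3179395245}} = 2457350 \cdot \frac{3179395245}{12240314186} = \frac{3906443452650375}{6120157093}$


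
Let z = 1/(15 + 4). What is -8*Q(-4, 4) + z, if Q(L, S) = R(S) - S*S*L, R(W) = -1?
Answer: -9575/19 ≈ -503.95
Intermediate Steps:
Q(L, S) = -1 - L*S² (Q(L, S) = -1 - S*S*L = -1 - S²*L = -1 - L*S²)
z = 1/19 ≈ 0.052632
-8*Q(-4, 4) + z = -8*(-1 - 1*(-4)*4²) + 1/19 = -8*(-1 - 1*(-4)*16) + 1/19 = -8*(-1 + 64) + 1/19 = -8*63 + 1/19 = -504 + 1/19 = -9575/19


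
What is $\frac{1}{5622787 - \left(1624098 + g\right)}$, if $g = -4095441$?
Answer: $\frac{1}{8094130} \approx 1.2355 \cdot 10^{-7}$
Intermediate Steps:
$\frac{1}{5622787 - \left(1624098 + g\right)} = \frac{1}{5622787 - -2471343} = \frac{1}{5622787 + \left(-1624098 + 4095441\right)} = \frac{1}{5622787 + 2471343} = \frac{1}{8094130}$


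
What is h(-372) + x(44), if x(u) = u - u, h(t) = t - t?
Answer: 0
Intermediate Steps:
h(t) = 0
x(u) = 0
h(-372) + x(44) = 0 + 0 = 0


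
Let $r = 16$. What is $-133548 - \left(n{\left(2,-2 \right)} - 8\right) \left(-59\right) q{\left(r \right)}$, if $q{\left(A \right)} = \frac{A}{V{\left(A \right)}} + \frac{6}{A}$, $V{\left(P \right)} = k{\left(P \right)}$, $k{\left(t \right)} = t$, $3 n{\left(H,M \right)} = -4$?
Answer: $- \frac{805831}{6} \approx -1.3431 \cdot 10^{5}$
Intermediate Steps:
$n{\left(H,M \right)} = - \frac{4}{3}$ ($n{\left(H,M \right)} = \frac{1}{3} \left(-4\right) = - \frac{4}{3}$)
$V{\left(P \right)} = P$
$q{\left(A \right)} = 1 + \frac{6}{A}$ ($q{\left(A \right)} = \frac{A}{A} + \frac{6}{A} = 1 + \frac{6}{A}$)
$-133548 - \left(n{\left(2,-2 \right)} - 8\right) \left(-59\right) q{\left(r \right)} = -133548 - \left(- \frac{4}{3} - 8\right) \left(-59\right) \frac{6 + 16}{16} = -133548 - \left(- \frac{28}{3}\right) \left(-59\right) \frac{1}{16} \cdot 22 = -133548 - \frac{1652}{3} \cdot \frac{11}{8} = -133548 - \frac{4543}{6} = - \frac{805831}{6}$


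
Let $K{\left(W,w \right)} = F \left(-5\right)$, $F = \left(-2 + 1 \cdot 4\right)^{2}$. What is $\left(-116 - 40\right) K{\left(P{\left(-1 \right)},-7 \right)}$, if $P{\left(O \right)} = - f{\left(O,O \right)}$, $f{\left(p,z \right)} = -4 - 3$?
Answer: $3120$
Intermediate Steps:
$F = 4$ ($F = \left(-2 + 4\right)^{2} = 2^{2} = 4$)
$f{\left(p,z \right)} = -7$ ($f{\left(p,z \right)} = -4 - 3 = -7$)
$P{\left(O \right)} = 7$ ($P{\left(O \right)} = \left(-1\right) \left(-7\right) = 7$)
$K{\left(W,w \right)} = -20$ ($K{\left(W,w \right)} = 4 \left(-5\right) = -20$)
$\left(-116 - 40\right) K{\left(P{\left(-1 \right)},-7 \right)} = \left(-116 - 40\right) \left(-20\right) = \left(-156\right) \left(-20\right) = 3120$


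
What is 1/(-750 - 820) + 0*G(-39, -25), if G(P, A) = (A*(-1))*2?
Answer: -1/1570 ≈ -0.00063694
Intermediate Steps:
G(P, A) = -2*A (G(P, A) = -A*2 = -2*A)
1/(-750 - 820) + 0*G(-39, -25) = 1/(-750 - 820) + 0*(-2*(-25)) = 1/(-1570) + 0*50 = -1/1570 + 0 = -1/1570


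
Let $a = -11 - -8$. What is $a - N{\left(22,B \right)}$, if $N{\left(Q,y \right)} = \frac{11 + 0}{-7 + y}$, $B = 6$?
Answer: $8$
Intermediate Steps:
$N{\left(Q,y \right)} = \frac{11}{-7 + y}$
$a = -3$ ($a = -11 + 8 = -3$)
$a - N{\left(22,B \right)} = -3 - \frac{11}{-7 + 6} = -3 - \frac{11}{-1} = -3 - 11 \left(-1\right) = -3 - -11 = -3 + 11 = 8$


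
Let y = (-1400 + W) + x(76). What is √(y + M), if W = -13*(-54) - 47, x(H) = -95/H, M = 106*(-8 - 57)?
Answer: I*√30545/2 ≈ 87.386*I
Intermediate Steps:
M = -6890 (M = 106*(-65) = -6890)
W = 655 (W = 702 - 47 = 655)
y = -2985/4 (y = (-1400 + 655) - 95/76 = -745 - 95*1/76 = -745 - 5/4 = -2985/4 ≈ -746.25)
√(y + M) = √(-2985/4 - 6890) = √(-30545/4) = I*√30545/2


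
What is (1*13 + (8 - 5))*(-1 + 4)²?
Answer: 144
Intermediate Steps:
(1*13 + (8 - 5))*(-1 + 4)² = (13 + 3)*3² = 16*9 = 144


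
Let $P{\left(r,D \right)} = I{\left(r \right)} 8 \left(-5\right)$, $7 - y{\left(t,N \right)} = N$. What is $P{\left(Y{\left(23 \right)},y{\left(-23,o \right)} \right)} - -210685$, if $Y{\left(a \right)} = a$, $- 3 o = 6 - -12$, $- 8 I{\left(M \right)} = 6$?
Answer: $210715$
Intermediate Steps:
$I{\left(M \right)} = - \frac{3}{4}$ ($I{\left(M \right)} = \left(- \frac{1}{8}\right) 6 = - \frac{3}{4}$)
$o = -6$ ($o = - \frac{6 - -12}{3} = - \frac{6 + 12}{3} = \left(- \frac{1}{3}\right) 18 = -6$)
$y{\left(t,N \right)} = 7 - N$
$P{\left(r,D \right)} = 30$ ($P{\left(r,D \right)} = \left(- \frac{3}{4}\right) 8 \left(-5\right) = \left(-6\right) \left(-5\right) = 30$)
$P{\left(Y{\left(23 \right)},y{\left(-23,o \right)} \right)} - -210685 = 30 - -210685 = 30 + 210685 = 210715$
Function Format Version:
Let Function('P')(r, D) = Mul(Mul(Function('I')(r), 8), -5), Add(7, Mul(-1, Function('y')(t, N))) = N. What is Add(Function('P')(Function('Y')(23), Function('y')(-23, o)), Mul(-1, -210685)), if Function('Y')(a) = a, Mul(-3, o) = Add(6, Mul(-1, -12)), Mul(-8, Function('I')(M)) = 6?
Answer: 210715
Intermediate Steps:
Function('I')(M) = Rational(-3, 4) (Function('I')(M) = Mul(Rational(-1, 8), 6) = Rational(-3, 4))
o = -6 (o = Mul(Rational(-1, 3), Add(6, Mul(-1, -12))) = Mul(Rational(-1, 3), Add(6, 12)) = Mul(Rational(-1, 3), 18) = -6)
Function('y')(t, N) = Add(7, Mul(-1, N))
Function('P')(r, D) = 30 (Function('P')(r, D) = Mul(Mul(Rational(-3, 4), 8), -5) = Mul(-6, -5) = 30)
Add(Function('P')(Function('Y')(23), Function('y')(-23, o)), Mul(-1, -210685)) = Add(30, Mul(-1, -210685)) = Add(30, 210685) = 210715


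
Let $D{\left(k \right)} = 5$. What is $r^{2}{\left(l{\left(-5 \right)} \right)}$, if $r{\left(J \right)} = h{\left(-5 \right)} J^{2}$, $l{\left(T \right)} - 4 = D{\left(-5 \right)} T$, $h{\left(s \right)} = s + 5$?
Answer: $0$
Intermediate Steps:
$h{\left(s \right)} = 5 + s$
$l{\left(T \right)} = 4 + 5 T$
$r{\left(J \right)} = 0$ ($r{\left(J \right)} = \left(5 - 5\right) J^{2} = 0 J^{2} = 0$)
$r^{2}{\left(l{\left(-5 \right)} \right)} = 0^{2} = 0$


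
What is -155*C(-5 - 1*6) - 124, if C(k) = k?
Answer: 1581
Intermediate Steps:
-155*C(-5 - 1*6) - 124 = -155*(-5 - 1*6) - 124 = -155*(-5 - 6) - 124 = -155*(-11) - 124 = 1705 - 124 = 1581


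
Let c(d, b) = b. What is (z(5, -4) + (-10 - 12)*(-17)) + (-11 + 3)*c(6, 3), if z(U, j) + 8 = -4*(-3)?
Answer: 354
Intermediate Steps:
z(U, j) = 4 (z(U, j) = -8 - 4*(-3) = -8 + 12 = 4)
(z(5, -4) + (-10 - 12)*(-17)) + (-11 + 3)*c(6, 3) = (4 + (-10 - 12)*(-17)) + (-11 + 3)*3 = (4 - 22*(-17)) - 8*3 = (4 + 374) - 24 = 378 - 24 = 354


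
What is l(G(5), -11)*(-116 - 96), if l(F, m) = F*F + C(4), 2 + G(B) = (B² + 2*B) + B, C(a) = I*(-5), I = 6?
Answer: -299768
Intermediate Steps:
C(a) = -30 (C(a) = 6*(-5) = -30)
G(B) = -2 + B² + 3*B (G(B) = -2 + ((B² + 2*B) + B) = -2 + (B² + 3*B) = -2 + B² + 3*B)
l(F, m) = -30 + F² (l(F, m) = F*F - 30 = F² - 30 = -30 + F²)
l(G(5), -11)*(-116 - 96) = (-30 + (-2 + 5² + 3*5)²)*(-116 - 96) = (-30 + (-2 + 25 + 15)²)*(-212) = (-30 + 38²)*(-212) = (-30 + 1444)*(-212) = 1414*(-212) = -299768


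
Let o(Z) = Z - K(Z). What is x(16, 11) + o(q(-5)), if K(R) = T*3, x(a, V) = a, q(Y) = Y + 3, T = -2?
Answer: 20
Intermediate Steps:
q(Y) = 3 + Y
K(R) = -6 (K(R) = -2*3 = -6)
o(Z) = 6 + Z (o(Z) = Z - 1*(-6) = Z + 6 = 6 + Z)
x(16, 11) + o(q(-5)) = 16 + (6 + (3 - 5)) = 16 + (6 - 2) = 16 + 4 = 20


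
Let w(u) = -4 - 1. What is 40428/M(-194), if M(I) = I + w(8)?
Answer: -40428/199 ≈ -203.16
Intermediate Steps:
w(u) = -5
M(I) = -5 + I (M(I) = I - 5 = -5 + I)
40428/M(-194) = 40428/(-5 - 194) = 40428/(-199) = 40428*(-1/199) = -40428/199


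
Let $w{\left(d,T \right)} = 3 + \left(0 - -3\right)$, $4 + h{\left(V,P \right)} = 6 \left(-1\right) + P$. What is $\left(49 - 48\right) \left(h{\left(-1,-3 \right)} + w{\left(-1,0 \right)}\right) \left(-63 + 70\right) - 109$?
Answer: $-158$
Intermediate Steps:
$h{\left(V,P \right)} = -10 + P$ ($h{\left(V,P \right)} = -4 + \left(6 \left(-1\right) + P\right) = -4 + \left(-6 + P\right) = -10 + P$)
$w{\left(d,T \right)} = 6$ ($w{\left(d,T \right)} = 3 + \left(0 + 3\right) = 3 + 3 = 6$)
$\left(49 - 48\right) \left(h{\left(-1,-3 \right)} + w{\left(-1,0 \right)}\right) \left(-63 + 70\right) - 109 = \left(49 - 48\right) \left(\left(-10 - 3\right) + 6\right) \left(-63 + 70\right) - 109 = 1 \left(-13 + 6\right) 7 - 109 = 1 \left(-7\right) 7 - 109 = \left(-7\right) 7 - 109 = -49 - 109 = -158$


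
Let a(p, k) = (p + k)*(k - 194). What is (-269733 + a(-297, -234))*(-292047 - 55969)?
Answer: 14778499440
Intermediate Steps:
a(p, k) = (-194 + k)*(k + p) (a(p, k) = (k + p)*(-194 + k) = (-194 + k)*(k + p))
(-269733 + a(-297, -234))*(-292047 - 55969) = (-269733 + ((-234)² - 194*(-234) - 194*(-297) - 234*(-297)))*(-292047 - 55969) = (-269733 + (54756 + 45396 + 57618 + 69498))*(-348016) = (-269733 + 227268)*(-348016) = -42465*(-348016) = 14778499440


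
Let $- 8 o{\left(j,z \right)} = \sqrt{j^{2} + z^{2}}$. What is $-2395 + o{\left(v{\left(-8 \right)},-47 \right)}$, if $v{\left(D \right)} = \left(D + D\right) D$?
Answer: $-2395 - \frac{\sqrt{18593}}{8} \approx -2412.0$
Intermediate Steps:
$v{\left(D \right)} = 2 D^{2}$ ($v{\left(D \right)} = 2 D D = 2 D^{2}$)
$o{\left(j,z \right)} = - \frac{\sqrt{j^{2} + z^{2}}}{8}$
$-2395 + o{\left(v{\left(-8 \right)},-47 \right)} = -2395 - \frac{\sqrt{\left(2 \left(-8\right)^{2}\right)^{2} + \left(-47\right)^{2}}}{8} = -2395 - \frac{\sqrt{\left(2 \cdot 64\right)^{2} + 2209}}{8} = -2395 - \frac{\sqrt{128^{2} + 2209}}{8} = -2395 - \frac{\sqrt{16384 + 2209}}{8} = -2395 - \frac{\sqrt{18593}}{8}$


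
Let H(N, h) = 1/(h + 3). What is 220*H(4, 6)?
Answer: 220/9 ≈ 24.444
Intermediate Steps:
H(N, h) = 1/(3 + h)
220*H(4, 6) = 220/(3 + 6) = 220/9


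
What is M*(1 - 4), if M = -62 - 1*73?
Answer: 405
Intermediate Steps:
M = -135 (M = -62 - 73 = -135)
M*(1 - 4) = -135*(1 - 4) = -135*(-3) = 405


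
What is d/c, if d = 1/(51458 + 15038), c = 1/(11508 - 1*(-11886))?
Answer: 11697/33248 ≈ 0.35181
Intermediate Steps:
c = 1/23394 (c = 1/(11508 + 11886) = 1/23394 ≈ 4.2746e-5)
d = 1/66496 ≈ 1.5039e-5
d/c = 1/(66496*(1/23394)) = (1/66496)*23394 = 11697/33248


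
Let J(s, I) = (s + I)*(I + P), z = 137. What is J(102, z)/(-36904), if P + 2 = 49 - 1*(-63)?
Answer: -59033/36904 ≈ -1.5996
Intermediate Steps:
P = 110 (P = -2 + (49 - 1*(-63)) = -2 + (49 + 63) = -2 + 112 = 110)
J(s, I) = (110 + I)*(I + s) (J(s, I) = (s + I)*(I + 110) = (I + s)*(110 + I) = (110 + I)*(I + s))
J(102, z)/(-36904) = (137² + 110*137 + 110*102 + 137*102)/(-36904) = (18769 + 15070 + 11220 + 13974)*(-1/36904) = 59033*(-1/36904) = -59033/36904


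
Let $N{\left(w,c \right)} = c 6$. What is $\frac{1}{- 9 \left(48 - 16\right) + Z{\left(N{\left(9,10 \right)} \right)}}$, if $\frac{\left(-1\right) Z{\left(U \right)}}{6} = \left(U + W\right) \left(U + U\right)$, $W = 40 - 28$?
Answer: $- \frac{1}{52128} \approx -1.9184 \cdot 10^{-5}$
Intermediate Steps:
$N{\left(w,c \right)} = 6 c$
$W = 12$ ($W = 40 - 28 = 12$)
$Z{\left(U \right)} = - 12 U \left(12 + U\right)$ ($Z{\left(U \right)} = - 6 \left(U + 12\right) \left(U + U\right) = - 6 \left(12 + U\right) 2 U = - 6 \cdot 2 U \left(12 + U\right) = - 12 U \left(12 + U\right)$)
$\frac{1}{- 9 \left(48 - 16\right) + Z{\left(N{\left(9,10 \right)} \right)}} = \frac{1}{- 9 \left(48 - 16\right) - 12 \cdot 6 \cdot 10 \left(12 + 6 \cdot 10\right)} = \frac{1}{\left(-9\right) 32 - 720 \left(12 + 60\right)} = \frac{1}{-288 - 720 \cdot 72} = \frac{1}{-288 - 51840} = \frac{1}{-52128} = - \frac{1}{52128}$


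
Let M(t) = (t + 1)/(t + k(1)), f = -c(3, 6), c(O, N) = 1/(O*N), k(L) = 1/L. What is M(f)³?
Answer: 1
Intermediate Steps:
c(O, N) = 1/(N*O)
f = -1/18 (f = -1/(6*3) = -1*1/18 = -1/18 ≈ -0.055556)
M(t) = 1 (M(t) = (t + 1)/(t + 1/1) = (1 + t)/(t + 1) = (1 + t)/(1 + t) = 1)
M(f)³ = 1³ = 1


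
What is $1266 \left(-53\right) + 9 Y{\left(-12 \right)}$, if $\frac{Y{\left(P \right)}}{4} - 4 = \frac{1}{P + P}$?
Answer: $- \frac{133911}{2} \approx -66956.0$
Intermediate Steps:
$Y{\left(P \right)} = 16 + \frac{2}{P}$ ($Y{\left(P \right)} = 16 + \frac{4}{P + P} = 16 + \frac{4}{2 P} = 16 + 4 \frac{1}{2 P} = 16 + \frac{2}{P}$)
$1266 \left(-53\right) + 9 Y{\left(-12 \right)} = 1266 \left(-53\right) + 9 \left(16 + \frac{2}{-12}\right) = -67098 + 9 \left(16 + 2 \left(- \frac{1}{12}\right)\right) = -67098 + 9 \left(16 - \frac{1}{6}\right) = -67098 + 9 \cdot \frac{95}{6} = -67098 + \frac{285}{2} = - \frac{133911}{2}$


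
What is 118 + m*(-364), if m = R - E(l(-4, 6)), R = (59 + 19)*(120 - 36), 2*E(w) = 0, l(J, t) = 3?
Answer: -2384810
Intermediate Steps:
E(w) = 0 (E(w) = (½)*0 = 0)
R = 6552 (R = 78*84 = 6552)
m = 6552 (m = 6552 - 1*0 = 6552 + 0 = 6552)
118 + m*(-364) = 118 + 6552*(-364) = 118 - 2384928 = -2384810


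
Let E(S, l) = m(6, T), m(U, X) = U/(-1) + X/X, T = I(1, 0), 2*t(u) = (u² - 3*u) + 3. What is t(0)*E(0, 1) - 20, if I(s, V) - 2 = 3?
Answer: -55/2 ≈ -27.500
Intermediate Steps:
I(s, V) = 5 (I(s, V) = 2 + 3 = 5)
t(u) = 3/2 + u²/2 - 3*u/2 (t(u) = ((u² - 3*u) + 3)/2 = (3 + u² - 3*u)/2 = 3/2 + u²/2 - 3*u/2)
T = 5
m(U, X) = 1 - U (m(U, X) = U*(-1) + 1 = -U + 1 = 1 - U)
E(S, l) = -5 (E(S, l) = 1 - 1*6 = 1 - 6 = -5)
t(0)*E(0, 1) - 20 = (3/2 + (½)*0² - 3/2*0)*(-5) - 20 = (3/2 + (½)*0 + 0)*(-5) - 20 = (3/2 + 0 + 0)*(-5) - 20 = (3/2)*(-5) - 20 = -15/2 - 20 = -55/2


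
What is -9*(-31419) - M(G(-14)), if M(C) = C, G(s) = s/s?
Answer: 282770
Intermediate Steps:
G(s) = 1
-9*(-31419) - M(G(-14)) = -9*(-31419) - 1*1 = 282771 - 1 = 282770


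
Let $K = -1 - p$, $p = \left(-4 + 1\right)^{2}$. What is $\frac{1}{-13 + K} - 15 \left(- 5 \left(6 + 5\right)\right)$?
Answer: $\frac{18974}{23} \approx 824.96$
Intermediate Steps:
$p = 9$ ($p = \left(-3\right)^{2} = 9$)
$K = -10$ ($K = -1 - 9 = -10$)
$\frac{1}{-13 + K} - 15 \left(- 5 \left(6 + 5\right)\right) = \frac{1}{-13 - 10} - 15 \left(- 5 \left(6 + 5\right)\right) = \frac{1}{-23} - 15 \left(\left(-5\right) 11\right) = - \frac{1}{23} - -825 = - \frac{1}{23} + 825 = \frac{18974}{23}$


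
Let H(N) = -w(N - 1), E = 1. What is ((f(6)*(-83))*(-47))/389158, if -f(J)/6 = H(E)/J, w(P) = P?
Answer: 0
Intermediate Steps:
H(N) = 1 - N (H(N) = -(N - 1) = -(-1 + N) = 1 - N)
f(J) = 0 (f(J) = -6*(1 - 1*1)/J = -6*(1 - 1)/J = -0/J = -6*0 = 0)
((f(6)*(-83))*(-47))/389158 = ((0*(-83))*(-47))/389158 = (0*(-47))*(1/389158) = 0*(1/389158) = 0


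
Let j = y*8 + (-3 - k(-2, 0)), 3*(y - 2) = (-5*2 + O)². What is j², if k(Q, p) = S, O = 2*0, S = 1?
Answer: 698896/9 ≈ 77655.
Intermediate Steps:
O = 0
k(Q, p) = 1
y = 106/3 (y = 2 + (-5*2 + 0)²/3 = 2 + (-10 + 0)²/3 = 2 + (⅓)*(-10)² = 2 + (⅓)*100 = 2 + 100/3 = 106/3 ≈ 35.333)
j = 836/3 (j = (106/3)*8 + (-3 - 1*1) = 848/3 + (-3 - 1) = 848/3 - 4 = 836/3 ≈ 278.67)
j² = (836/3)² = 698896/9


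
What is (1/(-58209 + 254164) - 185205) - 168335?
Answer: -69277930699/195955 ≈ -3.5354e+5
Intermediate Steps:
(1/(-58209 + 254164) - 185205) - 168335 = (1/195955 - 185205) - 168335 = -36291845774/195955 - 168335 = -69277930699/195955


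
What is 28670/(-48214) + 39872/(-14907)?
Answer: -1174886149/359363049 ≈ -3.2694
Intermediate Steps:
28670/(-48214) + 39872/(-14907) = 28670*(-1/48214) + 39872*(-1/14907) = -14335/24107 - 39872/14907 = -1174886149/359363049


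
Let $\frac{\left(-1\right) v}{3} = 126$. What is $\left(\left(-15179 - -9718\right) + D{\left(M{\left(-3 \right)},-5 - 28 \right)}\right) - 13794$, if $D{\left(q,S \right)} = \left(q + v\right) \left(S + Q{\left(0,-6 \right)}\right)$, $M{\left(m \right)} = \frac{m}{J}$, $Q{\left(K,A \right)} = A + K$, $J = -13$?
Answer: $-4522$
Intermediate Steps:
$v = -378$ ($v = \left(-3\right) 126 = -378$)
$M{\left(m \right)} = - \frac{m}{13}$ ($M{\left(m \right)} = \frac{m}{-13} = m \left(- \frac{1}{13}\right) = - \frac{m}{13}$)
$D{\left(q,S \right)} = \left(-378 + q\right) \left(-6 + S\right)$ ($D{\left(q,S \right)} = \left(q - 378\right) \left(S + \left(-6 + 0\right)\right) = \left(-378 + q\right) \left(S - 6\right) = \left(-378 + q\right) \left(-6 + S\right)$)
$\left(\left(-15179 - -9718\right) + D{\left(M{\left(-3 \right)},-5 - 28 \right)}\right) - 13794 = \left(\left(-15179 - -9718\right) - \left(-2268 + 378 \left(-5 - 28\right) - \left(-5 - 28\right) \left(\left(- \frac{1}{13}\right) \left(-3\right)\right) + 6 \left(- \frac{1}{13}\right) \left(-3\right)\right)\right) - 13794 = \left(\left(-15179 + 9718\right) - -14733\right) - 13794 = \left(-5461 + \left(2268 + 12474 - \frac{18}{13} - \frac{99}{13}\right)\right) - 13794 = \left(-5461 + 14733\right) - 13794 = 9272 - 13794 = -4522$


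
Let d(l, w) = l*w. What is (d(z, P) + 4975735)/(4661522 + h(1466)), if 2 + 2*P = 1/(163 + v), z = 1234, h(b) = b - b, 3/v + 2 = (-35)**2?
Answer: 991677477943/929283733744 ≈ 1.0671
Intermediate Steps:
v = 3/1223 (v = 3/(-2 + (-35)**2) = 3/(-2 + 1225) = 3/1223 ≈ 0.0024530)
h(b) = 0
P = -397481/398704 (P = -1 + 1/(2*(163 + 3/1223)) = -1 + 1/(2*(199352/1223)) = -1 + (1/2)*(1223/199352) = -1 + 1223/398704 = -397481/398704 ≈ -0.99693)
(d(z, P) + 4975735)/(4661522 + h(1466)) = (1234*(-397481/398704) + 4975735)/(4661522 + 0) = (-245245777/199352 + 4975735)/4661522 = (991677477943/199352)*(1/4661522) = 991677477943/929283733744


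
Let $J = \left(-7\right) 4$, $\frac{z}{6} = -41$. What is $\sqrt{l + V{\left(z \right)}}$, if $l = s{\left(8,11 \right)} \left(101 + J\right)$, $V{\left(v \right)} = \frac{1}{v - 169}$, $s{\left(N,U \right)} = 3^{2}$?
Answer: $\frac{\sqrt{113151410}}{415} \approx 25.632$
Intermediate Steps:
$s{\left(N,U \right)} = 9$
$z = -246$ ($z = 6 \left(-41\right) = -246$)
$J = -28$
$V{\left(v \right)} = \frac{1}{-169 + v}$
$l = 657$ ($l = 9 \left(101 - 28\right) = 9 \cdot 73 = 657$)
$\sqrt{l + V{\left(z \right)}} = \sqrt{657 + \frac{1}{-169 - 246}} = \sqrt{657 + \frac{1}{-415}} = \sqrt{657 - \frac{1}{415}} = \sqrt{\frac{272654}{415}} = \frac{\sqrt{113151410}}{415}$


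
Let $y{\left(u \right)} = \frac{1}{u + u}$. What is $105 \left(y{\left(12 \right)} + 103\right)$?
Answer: $\frac{86555}{8} \approx 10819.0$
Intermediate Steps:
$y{\left(u \right)} = \frac{1}{2 u}$
$105 \left(y{\left(12 \right)} + 103\right) = 105 \left(\frac{1}{2 \cdot 12} + 103\right) = 105 \left(\frac{1}{2} \cdot \frac{1}{12} + 103\right) = 105 \left(\frac{1}{24} + 103\right) = 105 \cdot \frac{2473}{24} = \frac{86555}{8}$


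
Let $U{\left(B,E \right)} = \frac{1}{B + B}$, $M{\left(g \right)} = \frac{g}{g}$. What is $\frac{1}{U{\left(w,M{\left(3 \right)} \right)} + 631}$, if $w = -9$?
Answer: $\frac{18}{11357} \approx 0.0015849$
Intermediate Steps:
$M{\left(g \right)} = 1$
$U{\left(B,E \right)} = \frac{1}{2 B}$
$\frac{1}{U{\left(w,M{\left(3 \right)} \right)} + 631} = \frac{1}{\frac{1}{2 \left(-9\right)} + 631} = \frac{1}{\frac{1}{2} \left(- \frac{1}{9}\right) + 631} = \frac{1}{- \frac{1}{18} + 631} = \frac{1}{\frac{11357}{18}} = \frac{18}{11357}$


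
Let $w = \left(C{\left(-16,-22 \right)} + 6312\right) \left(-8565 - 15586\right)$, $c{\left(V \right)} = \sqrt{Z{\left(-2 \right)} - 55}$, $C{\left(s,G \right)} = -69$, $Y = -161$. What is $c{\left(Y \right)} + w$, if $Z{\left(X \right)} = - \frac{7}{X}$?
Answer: $-150774693 + \frac{i \sqrt{206}}{2} \approx -1.5077 \cdot 10^{8} + 7.1764 i$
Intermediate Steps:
$c{\left(V \right)} = \frac{i \sqrt{206}}{2}$ ($c{\left(V \right)} = \sqrt{- \frac{7}{-2} - 55} = \sqrt{\left(-7\right) \left(- \frac{1}{2}\right) - 55} = \sqrt{\frac{7}{2} - 55} = \sqrt{- \frac{103}{2}} = \frac{i \sqrt{206}}{2}$)
$w = -150774693$ ($w = \left(-69 + 6312\right) \left(-8565 - 15586\right) = 6243 \left(-24151\right) = -150774693$)
$c{\left(Y \right)} + w = \frac{i \sqrt{206}}{2} - 150774693 = -150774693 + \frac{i \sqrt{206}}{2}$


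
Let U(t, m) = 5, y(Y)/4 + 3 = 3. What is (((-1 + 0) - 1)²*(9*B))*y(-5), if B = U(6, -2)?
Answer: 0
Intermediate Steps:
y(Y) = 0 (y(Y) = -12 + 4*3 = -12 + 12 = 0)
B = 5
(((-1 + 0) - 1)²*(9*B))*y(-5) = (((-1 + 0) - 1)²*(9*5))*0 = ((-1 - 1)²*45)*0 = ((-2)²*45)*0 = (4*45)*0 = 180*0 = 0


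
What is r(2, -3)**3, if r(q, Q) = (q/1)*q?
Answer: 64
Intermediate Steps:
r(q, Q) = q**2 (r(q, Q) = (q*1)*q = q*q = q**2)
r(2, -3)**3 = (2**2)**3 = 4**3 = 64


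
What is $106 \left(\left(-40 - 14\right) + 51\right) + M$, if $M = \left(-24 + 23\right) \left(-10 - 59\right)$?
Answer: $-249$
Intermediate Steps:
$M = 69$ ($M = \left(-1\right) \left(-69\right) = 69$)
$106 \left(\left(-40 - 14\right) + 51\right) + M = 106 \left(\left(-40 - 14\right) + 51\right) + 69 = 106 \left(-54 + 51\right) + 69 = 106 \left(-3\right) + 69 = -318 + 69 = -249$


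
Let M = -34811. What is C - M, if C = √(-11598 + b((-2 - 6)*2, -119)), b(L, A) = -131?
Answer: 34811 + I*√11729 ≈ 34811.0 + 108.3*I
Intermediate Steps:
C = I*√11729 (C = √(-11598 - 131) = √(-11729) = I*√11729 ≈ 108.3*I)
C - M = I*√11729 - 1*(-34811) = I*√11729 + 34811 = 34811 + I*√11729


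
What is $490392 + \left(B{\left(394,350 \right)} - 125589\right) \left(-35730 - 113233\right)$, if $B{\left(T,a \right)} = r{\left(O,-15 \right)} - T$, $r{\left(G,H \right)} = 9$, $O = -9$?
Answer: $18765955354$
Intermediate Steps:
$B{\left(T,a \right)} = 9 - T$
$490392 + \left(B{\left(394,350 \right)} - 125589\right) \left(-35730 - 113233\right) = 490392 + \left(\left(9 - 394\right) - 125589\right) \left(-35730 - 113233\right) = 490392 + \left(\left(9 - 394\right) - 125589\right) \left(-148963\right) = 490392 + \left(-385 - 125589\right) \left(-148963\right) = 490392 - -18765464962 = 490392 + 18765464962 = 18765955354$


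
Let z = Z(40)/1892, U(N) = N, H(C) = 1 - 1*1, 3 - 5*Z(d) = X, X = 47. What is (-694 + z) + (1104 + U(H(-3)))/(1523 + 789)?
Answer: -43092309/62135 ≈ -693.53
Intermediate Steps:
Z(d) = -44/5 (Z(d) = ⅗ - ⅕*47 = ⅗ - 47/5 = -44/5)
H(C) = 0 (H(C) = 1 - 1 = 0)
z = -1/215 (z = -44/5/1892 = -44/5*1/1892 = -1/215 ≈ -0.0046512)
(-694 + z) + (1104 + U(H(-3)))/(1523 + 789) = (-694 - 1/215) + (1104 + 0)/(1523 + 789) = -149211/215 + 1104/2312 = -149211/215 + 1104*(1/2312) = -149211/215 + 138/289 = -43092309/62135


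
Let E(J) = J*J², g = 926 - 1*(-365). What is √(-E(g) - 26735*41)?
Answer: I*√2152781306 ≈ 46398.0*I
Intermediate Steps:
g = 1291 (g = 926 + 365 = 1291)
E(J) = J³
√(-E(g) - 26735*41) = √(-1*1291³ - 26735*41) = √(-1*2151685171 - 1096135) = √(-2151685171 - 1096135) = √(-2152781306) = I*√2152781306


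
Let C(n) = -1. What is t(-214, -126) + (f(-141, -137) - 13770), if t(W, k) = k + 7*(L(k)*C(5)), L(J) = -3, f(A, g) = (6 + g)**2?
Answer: 3286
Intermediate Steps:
t(W, k) = 21 + k (t(W, k) = k + 7*(-3*(-1)) = k + 7*3 = k + 21 = 21 + k)
t(-214, -126) + (f(-141, -137) - 13770) = (21 - 126) + ((6 - 137)**2 - 13770) = -105 + ((-131)**2 - 13770) = -105 + (17161 - 13770) = -105 + 3391 = 3286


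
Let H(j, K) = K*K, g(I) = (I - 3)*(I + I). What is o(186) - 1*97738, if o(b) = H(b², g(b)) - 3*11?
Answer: 4634244005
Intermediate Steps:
g(I) = 2*I*(-3 + I) (g(I) = (-3 + I)*(2*I) = 2*I*(-3 + I))
H(j, K) = K²
o(b) = -33 + 4*b²*(-3 + b)² (o(b) = (2*b*(-3 + b))² - 3*11 = 4*b²*(-3 + b)² - 33 = -33 + 4*b²*(-3 + b)²)
o(186) - 1*97738 = (-33 + 4*186²*(-3 + 186)²) - 1*97738 = (-33 + 4*34596*183²) - 97738 = (-33 + 4*34596*33489) - 97738 = (-33 + 4634341776) - 97738 = 4634341743 - 97738 = 4634244005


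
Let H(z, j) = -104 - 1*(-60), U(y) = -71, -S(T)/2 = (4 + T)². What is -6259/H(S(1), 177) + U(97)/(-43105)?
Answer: 24527029/172420 ≈ 142.25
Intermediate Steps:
S(T) = -2*(4 + T)²
H(z, j) = -44 (H(z, j) = -104 + 60 = -44)
-6259/H(S(1), 177) + U(97)/(-43105) = -6259/(-44) - 71/(-43105) = -6259*(-1/44) - 71*(-1/43105) = 569/4 + 71/43105 = 24527029/172420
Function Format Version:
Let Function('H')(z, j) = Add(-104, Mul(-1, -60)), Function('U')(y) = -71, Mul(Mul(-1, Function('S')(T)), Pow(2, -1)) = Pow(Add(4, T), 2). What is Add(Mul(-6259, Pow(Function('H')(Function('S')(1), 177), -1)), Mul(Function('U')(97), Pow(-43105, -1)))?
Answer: Rational(24527029, 172420) ≈ 142.25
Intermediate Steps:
Function('S')(T) = Mul(-2, Pow(Add(4, T), 2))
Function('H')(z, j) = -44 (Function('H')(z, j) = Add(-104, 60) = -44)
Add(Mul(-6259, Pow(Function('H')(Function('S')(1), 177), -1)), Mul(Function('U')(97), Pow(-43105, -1))) = Add(Mul(-6259, Pow(-44, -1)), Mul(-71, Pow(-43105, -1))) = Add(Mul(-6259, Rational(-1, 44)), Mul(-71, Rational(-1, 43105))) = Add(Rational(569, 4), Rational(71, 43105)) = Rational(24527029, 172420)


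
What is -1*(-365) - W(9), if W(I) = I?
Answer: 356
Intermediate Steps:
-1*(-365) - W(9) = -1*(-365) - 1*9 = 365 - 9 = 356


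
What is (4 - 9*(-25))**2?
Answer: 52441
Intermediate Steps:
(4 - 9*(-25))**2 = (4 + 225)**2 = 229**2 = 52441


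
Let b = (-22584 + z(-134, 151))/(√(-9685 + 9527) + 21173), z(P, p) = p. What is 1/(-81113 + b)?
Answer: -18181557739370/1474779956444478913 - 22433*I*√158/2949559912888957826 ≈ -1.2328e-5 - 9.56e-14*I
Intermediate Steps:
b = -22433/(21173 + I*√158) (b = (-22584 + 151)/(√(-9685 + 9527) + 21173) = -22433/(√(-158) + 21173) = -22433/(I*√158 + 21173) = -22433/(21173 + I*√158) ≈ -1.0595 + 0.000629*I)
1/(-81113 + b) = 1/(-81113 + (-474973909/448296087 + 22433*I*√158/448296087)) = 1/(-36363115478740/448296087 + 22433*I*√158/448296087)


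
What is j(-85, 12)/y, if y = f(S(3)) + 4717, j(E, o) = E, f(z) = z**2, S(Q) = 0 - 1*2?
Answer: -85/4721 ≈ -0.018005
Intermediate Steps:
S(Q) = -2 (S(Q) = 0 - 2 = -2)
y = 4721 (y = (-2)**2 + 4717 = 4 + 4717 = 4721)
j(-85, 12)/y = -85/4721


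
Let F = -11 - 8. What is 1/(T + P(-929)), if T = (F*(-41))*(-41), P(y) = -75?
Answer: -1/32014 ≈ -3.1236e-5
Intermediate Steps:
F = -19
T = -31939 (T = -19*(-41)*(-41) = 779*(-41) = -31939)
1/(T + P(-929)) = 1/(-31939 - 75) = 1/(-32014) = -1/32014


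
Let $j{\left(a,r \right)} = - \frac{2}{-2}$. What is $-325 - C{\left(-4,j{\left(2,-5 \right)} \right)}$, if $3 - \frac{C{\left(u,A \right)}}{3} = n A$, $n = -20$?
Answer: $-394$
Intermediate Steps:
$j{\left(a,r \right)} = 1$ ($j{\left(a,r \right)} = \left(-2\right) \left(- \frac{1}{2}\right) = 1$)
$C{\left(u,A \right)} = 9 + 60 A$ ($C{\left(u,A \right)} = 9 - 3 \left(- 20 A\right) = 9 + 60 A$)
$-325 - C{\left(-4,j{\left(2,-5 \right)} \right)} = -325 - \left(9 + 60 \cdot 1\right) = -325 - \left(9 + 60\right) = -325 - 69 = -394$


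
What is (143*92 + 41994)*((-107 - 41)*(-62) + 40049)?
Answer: 2714758750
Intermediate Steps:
(143*92 + 41994)*((-107 - 41)*(-62) + 40049) = (13156 + 41994)*(-148*(-62) + 40049) = 55150*(9176 + 40049) = 55150*49225 = 2714758750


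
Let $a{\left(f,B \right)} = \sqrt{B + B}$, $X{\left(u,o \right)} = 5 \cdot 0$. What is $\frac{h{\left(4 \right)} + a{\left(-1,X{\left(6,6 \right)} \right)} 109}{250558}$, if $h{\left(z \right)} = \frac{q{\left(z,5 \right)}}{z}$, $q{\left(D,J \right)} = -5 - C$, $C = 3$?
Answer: $- \frac{1}{125279} \approx -7.9822 \cdot 10^{-6}$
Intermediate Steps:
$q{\left(D,J \right)} = -8$ ($q{\left(D,J \right)} = -5 - 3 = -8$)
$X{\left(u,o \right)} = 0$
$a{\left(f,B \right)} = \sqrt{2} \sqrt{B}$ ($a{\left(f,B \right)} = \sqrt{2 B} = \sqrt{2} \sqrt{B}$)
$h{\left(z \right)} = - \frac{8}{z}$
$\frac{h{\left(4 \right)} + a{\left(-1,X{\left(6,6 \right)} \right)} 109}{250558} = \frac{- \frac{8}{4} + \sqrt{2} \sqrt{0} \cdot 109}{250558} = \left(\left(-8\right) \frac{1}{4} + \sqrt{2} \cdot 0 \cdot 109\right) \frac{1}{250558} = \left(-2 + 0 \cdot 109\right) \frac{1}{250558} = \left(-2 + 0\right) \frac{1}{250558} = \left(-2\right) \frac{1}{250558} = - \frac{1}{125279}$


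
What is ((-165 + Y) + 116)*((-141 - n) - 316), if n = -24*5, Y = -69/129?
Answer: 717810/43 ≈ 16693.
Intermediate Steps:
Y = -23/43 (Y = -69*1/129 = -23/43 ≈ -0.53488)
n = -120
((-165 + Y) + 116)*((-141 - n) - 316) = ((-165 - 23/43) + 116)*((-141 - 1*(-120)) - 316) = (-7118/43 + 116)*((-141 + 120) - 316) = -2130*(-21 - 316)/43 = -2130/43*(-337) = 717810/43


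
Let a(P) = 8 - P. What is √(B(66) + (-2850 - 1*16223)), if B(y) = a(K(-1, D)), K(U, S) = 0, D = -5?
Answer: I*√19065 ≈ 138.08*I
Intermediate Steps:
B(y) = 8 (B(y) = 8 - 1*0 = 8 + 0 = 8)
√(B(66) + (-2850 - 1*16223)) = √(8 + (-2850 - 1*16223)) = √(8 + (-2850 - 16223)) = √(8 - 19073) = √(-19065) = I*√19065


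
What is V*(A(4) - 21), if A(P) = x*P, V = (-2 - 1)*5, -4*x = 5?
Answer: 390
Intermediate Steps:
x = -5/4 (x = -1/4*5 = -5/4 ≈ -1.2500)
V = -15 (V = -3*5 = -15)
A(P) = -5*P/4
V*(A(4) - 21) = -15*(-5/4*4 - 21) = -15*(-5 - 21) = -15*(-26) = 390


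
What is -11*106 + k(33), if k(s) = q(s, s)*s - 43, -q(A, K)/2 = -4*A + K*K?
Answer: -64371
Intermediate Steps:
q(A, K) = -2*K**2 + 8*A (q(A, K) = -2*(-4*A + K*K) = -2*(-4*A + K**2) = -2*(K**2 - 4*A) = -2*K**2 + 8*A)
k(s) = -43 + s*(-2*s**2 + 8*s) (k(s) = (-2*s**2 + 8*s)*s - 43 = s*(-2*s**2 + 8*s) - 43 = -43 + s*(-2*s**2 + 8*s))
-11*106 + k(33) = -11*106 + (-43 + 33**2*(8 - 2*33)) = -1166 + (-43 + 1089*(8 - 66)) = -1166 + (-43 + 1089*(-58)) = -1166 + (-43 - 63162) = -1166 - 63205 = -64371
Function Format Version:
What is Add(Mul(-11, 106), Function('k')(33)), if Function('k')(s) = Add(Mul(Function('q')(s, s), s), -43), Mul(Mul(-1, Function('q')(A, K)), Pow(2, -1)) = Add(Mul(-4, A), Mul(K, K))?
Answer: -64371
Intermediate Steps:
Function('q')(A, K) = Add(Mul(-2, Pow(K, 2)), Mul(8, A)) (Function('q')(A, K) = Mul(-2, Add(Mul(-4, A), Mul(K, K))) = Mul(-2, Add(Mul(-4, A), Pow(K, 2))) = Mul(-2, Add(Pow(K, 2), Mul(-4, A))) = Add(Mul(-2, Pow(K, 2)), Mul(8, A)))
Function('k')(s) = Add(-43, Mul(s, Add(Mul(-2, Pow(s, 2)), Mul(8, s)))) (Function('k')(s) = Add(Mul(Add(Mul(-2, Pow(s, 2)), Mul(8, s)), s), -43) = Add(Mul(s, Add(Mul(-2, Pow(s, 2)), Mul(8, s))), -43) = Add(-43, Mul(s, Add(Mul(-2, Pow(s, 2)), Mul(8, s)))))
Add(Mul(-11, 106), Function('k')(33)) = Add(Mul(-11, 106), Add(-43, Mul(Pow(33, 2), Add(8, Mul(-2, 33))))) = Add(-1166, Add(-43, Mul(1089, Add(8, -66)))) = Add(-1166, Add(-43, Mul(1089, -58))) = Add(-1166, Add(-43, -63162)) = Add(-1166, -63205) = -64371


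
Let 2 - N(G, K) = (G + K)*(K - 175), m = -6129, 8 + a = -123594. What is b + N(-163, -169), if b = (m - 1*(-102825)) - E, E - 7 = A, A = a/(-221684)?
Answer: -1941681115/110842 ≈ -17518.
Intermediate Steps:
a = -123602 (a = -8 - 123594 = -123602)
N(G, K) = 2 - (-175 + K)*(G + K) (N(G, K) = 2 - (G + K)*(K - 175) = 2 - (G + K)*(-175 + K) = 2 - (-175 + K)*(G + K))
A = 61801/110842 (A = -123602/(-221684) = -123602*(-1/221684) = 61801/110842 ≈ 0.55756)
E = 837695/110842 (E = 7 + 61801/110842 = 837695/110842 ≈ 7.5576)
b = 10717140337/110842 (b = (-6129 - 1*(-102825)) - 1*837695/110842 = (-6129 + 102825) - 837695/110842 = 96696 - 837695/110842 = 10717140337/110842 ≈ 96689.)
b + N(-163, -169) = 10717140337/110842 + (2 - 1*(-169)**2 + 175*(-163) + 175*(-169) - 1*(-163)*(-169)) = 10717140337/110842 + (2 - 1*28561 - 28525 - 29575 - 27547) = 10717140337/110842 + (2 - 28561 - 28525 - 29575 - 27547) = 10717140337/110842 - 114206 = -1941681115/110842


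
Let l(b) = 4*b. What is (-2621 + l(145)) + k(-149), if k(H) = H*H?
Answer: 20160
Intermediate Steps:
k(H) = H**2
(-2621 + l(145)) + k(-149) = (-2621 + 4*145) + (-149)**2 = (-2621 + 580) + 22201 = -2041 + 22201 = 20160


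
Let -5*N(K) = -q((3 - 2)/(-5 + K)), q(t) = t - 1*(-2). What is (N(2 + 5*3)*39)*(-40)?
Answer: -650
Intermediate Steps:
q(t) = 2 + t (q(t) = t + 2 = 2 + t)
N(K) = 2/5 + 1/(5*(-5 + K)) (N(K) = -(-1)*(2 + (3 - 2)/(-5 + K))/5 = -(-1)*(2 + 1/(-5 + K))/5 = -(-2 - 1/(-5 + K))/5 = 2/5 + 1/(5*(-5 + K)))
(N(2 + 5*3)*39)*(-40) = (((-9 + 2*(2 + 5*3))/(5*(-5 + (2 + 5*3))))*39)*(-40) = (((-9 + 2*(2 + 15))/(5*(-5 + (2 + 15))))*39)*(-40) = (((-9 + 2*17)/(5*(-5 + 17)))*39)*(-40) = (((1/5)*(-9 + 34)/12)*39)*(-40) = (((1/5)*(1/12)*25)*39)*(-40) = ((5/12)*39)*(-40) = (65/4)*(-40) = -650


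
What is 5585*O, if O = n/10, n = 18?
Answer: 10053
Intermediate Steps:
O = 9/5 (O = 18/10 = 18*(⅒) = 9/5 ≈ 1.8000)
5585*O = 5585*(9/5) = 10053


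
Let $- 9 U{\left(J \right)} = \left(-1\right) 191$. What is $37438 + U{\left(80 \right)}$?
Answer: $\frac{337133}{9} \approx 37459.0$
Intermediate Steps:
$U{\left(J \right)} = \frac{191}{9}$ ($U{\left(J \right)} = - \frac{\left(-1\right) 191}{9} = \left(- \frac{1}{9}\right) \left(-191\right) = \frac{191}{9}$)
$37438 + U{\left(80 \right)} = 37438 + \frac{191}{9} = \frac{337133}{9}$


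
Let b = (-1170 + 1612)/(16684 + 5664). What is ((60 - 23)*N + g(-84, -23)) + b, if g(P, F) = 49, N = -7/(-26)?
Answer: 4283872/72631 ≈ 58.981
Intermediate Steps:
N = 7/26 (N = -7*(-1/26) = 7/26 ≈ 0.26923)
b = 221/11174 (b = 442/22348 = 442*(1/22348) = 221/11174 ≈ 0.019778)
((60 - 23)*N + g(-84, -23)) + b = ((60 - 23)*(7/26) + 49) + 221/11174 = (37*(7/26) + 49) + 221/11174 = (259/26 + 49) + 221/11174 = 1533/26 + 221/11174 = 4283872/72631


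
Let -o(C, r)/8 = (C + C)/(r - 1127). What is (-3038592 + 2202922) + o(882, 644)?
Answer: -19219738/23 ≈ -8.3564e+5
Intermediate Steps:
o(C, r) = -16*C/(-1127 + r) (o(C, r) = -8*(C + C)/(r - 1127) = -8*2*C/(-1127 + r) = -16*C/(-1127 + r))
(-3038592 + 2202922) + o(882, 644) = (-3038592 + 2202922) - 16*882/(-1127 + 644) = -835670 - 16*882/(-483) = -835670 - 16*882*(-1/483) = -835670 + 672/23 = -19219738/23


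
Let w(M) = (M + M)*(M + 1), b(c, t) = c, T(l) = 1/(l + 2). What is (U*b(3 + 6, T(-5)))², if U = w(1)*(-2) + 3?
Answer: 2025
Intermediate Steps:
T(l) = 1/(2 + l)
w(M) = 2*M*(1 + M) (w(M) = (2*M)*(1 + M) = 2*M*(1 + M))
U = -5 (U = (2*1*(1 + 1))*(-2) + 3 = (2*1*2)*(-2) + 3 = 4*(-2) + 3 = -8 + 3 = -5)
(U*b(3 + 6, T(-5)))² = (-5*(3 + 6))² = (-5*9)² = (-45)² = 2025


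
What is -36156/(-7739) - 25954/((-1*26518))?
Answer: 579821407/102611401 ≈ 5.6507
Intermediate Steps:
-36156/(-7739) - 25954/((-1*26518)) = -36156*(-1/7739) - 25954/(-26518) = 36156/7739 - 25954*(-1/26518) = 36156/7739 + 12977/13259 = 579821407/102611401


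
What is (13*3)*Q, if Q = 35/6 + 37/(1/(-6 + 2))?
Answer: -11089/2 ≈ -5544.5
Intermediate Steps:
Q = -853/6 (Q = 35*(⅙) + 37/(1/(-4)) = 35/6 + 37/(-¼) = 35/6 + 37*(-4) = 35/6 - 148 = -853/6 ≈ -142.17)
(13*3)*Q = (13*3)*(-853/6) = 39*(-853/6) = -11089/2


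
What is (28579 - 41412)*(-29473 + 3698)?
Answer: 330770575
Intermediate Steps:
(28579 - 41412)*(-29473 + 3698) = -12833*(-25775) = 330770575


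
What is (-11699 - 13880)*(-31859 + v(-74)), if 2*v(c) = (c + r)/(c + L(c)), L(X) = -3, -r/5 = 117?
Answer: 125481033033/154 ≈ 8.1481e+8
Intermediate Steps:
r = -585 (r = -5*117 = -585)
v(c) = (-585 + c)/(2*(-3 + c)) (v(c) = ((c - 585)/(c - 3))/2 = ((-585 + c)/(-3 + c))/2 = (-585 + c)/(2*(-3 + c)))
(-11699 - 13880)*(-31859 + v(-74)) = (-11699 - 13880)*(-31859 + (-585 - 74)/(2*(-3 - 74))) = -25579*(-31859 + (½)*(-659)/(-77)) = -25579*(-31859 + (½)*(-1/77)*(-659)) = -25579*(-31859 + 659/154) = -25579*(-4905627/154) = 125481033033/154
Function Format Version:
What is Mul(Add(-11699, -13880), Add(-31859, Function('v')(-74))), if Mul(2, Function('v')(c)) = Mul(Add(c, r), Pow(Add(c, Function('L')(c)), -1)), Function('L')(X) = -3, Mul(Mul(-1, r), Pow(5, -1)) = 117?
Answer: Rational(125481033033, 154) ≈ 8.1481e+8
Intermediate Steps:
r = -585 (r = Mul(-5, 117) = -585)
Function('v')(c) = Mul(Rational(1, 2), Pow(Add(-3, c), -1), Add(-585, c)) (Function('v')(c) = Mul(Rational(1, 2), Mul(Add(c, -585), Pow(Add(c, -3), -1))) = Mul(Rational(1, 2), Mul(Add(-585, c), Pow(Add(-3, c), -1))) = Mul(Rational(1, 2), Mul(Pow(Add(-3, c), -1), Add(-585, c))) = Mul(Rational(1, 2), Pow(Add(-3, c), -1), Add(-585, c)))
Mul(Add(-11699, -13880), Add(-31859, Function('v')(-74))) = Mul(Add(-11699, -13880), Add(-31859, Mul(Rational(1, 2), Pow(Add(-3, -74), -1), Add(-585, -74)))) = Mul(-25579, Add(-31859, Mul(Rational(1, 2), Pow(-77, -1), -659))) = Mul(-25579, Add(-31859, Mul(Rational(1, 2), Rational(-1, 77), -659))) = Mul(-25579, Add(-31859, Rational(659, 154))) = Mul(-25579, Rational(-4905627, 154)) = Rational(125481033033, 154)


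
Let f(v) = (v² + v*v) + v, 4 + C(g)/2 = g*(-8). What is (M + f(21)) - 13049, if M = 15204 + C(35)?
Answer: 2490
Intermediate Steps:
C(g) = -8 - 16*g (C(g) = -8 + 2*(g*(-8)) = -8 + 2*(-8*g) = -8 - 16*g)
f(v) = v + 2*v² (f(v) = (v² + v²) + v = 2*v² + v = v + 2*v²)
M = 14636 (M = 15204 + (-8 - 16*35) = 15204 + (-8 - 560) = 15204 - 568 = 14636)
(M + f(21)) - 13049 = (14636 + 21*(1 + 2*21)) - 13049 = (14636 + 21*(1 + 42)) - 13049 = (14636 + 21*43) - 13049 = (14636 + 903) - 13049 = 15539 - 13049 = 2490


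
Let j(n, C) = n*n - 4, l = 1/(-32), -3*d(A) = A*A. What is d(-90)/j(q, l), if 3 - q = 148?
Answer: -900/7007 ≈ -0.12844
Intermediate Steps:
q = -145 (q = 3 - 1*148 = 3 - 148 = -145)
d(A) = -A²/3 (d(A) = -A*A/3 = -A²/3)
l = -1/32 ≈ -0.031250
j(n, C) = -4 + n² (j(n, C) = n² - 4 = -4 + n²)
d(-90)/j(q, l) = (-⅓*(-90)²)/(-4 + (-145)²) = (-⅓*8100)/(-4 + 21025) = -2700/21021 = -2700*1/21021 = -900/7007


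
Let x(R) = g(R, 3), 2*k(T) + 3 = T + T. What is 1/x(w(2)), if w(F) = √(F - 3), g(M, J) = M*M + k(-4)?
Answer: -2/13 ≈ -0.15385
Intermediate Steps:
k(T) = -3/2 + T (k(T) = -3/2 + (T + T)/2 = -3/2 + (2*T)/2 = -3/2 + T)
g(M, J) = -11/2 + M² (g(M, J) = M*M + (-3/2 - 4) = M² - 11/2 = -11/2 + M²)
w(F) = √(-3 + F)
x(R) = -11/2 + R²
1/x(w(2)) = 1/(-11/2 + (√(-3 + 2))²) = 1/(-11/2 + (√(-1))²) = 1/(-11/2 + I²) = 1/(-11/2 - 1) = 1/(-13/2) = -2/13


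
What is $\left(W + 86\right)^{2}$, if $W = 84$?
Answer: $28900$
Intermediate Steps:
$\left(W + 86\right)^{2} = \left(84 + 86\right)^{2} = 170^{2} = 28900$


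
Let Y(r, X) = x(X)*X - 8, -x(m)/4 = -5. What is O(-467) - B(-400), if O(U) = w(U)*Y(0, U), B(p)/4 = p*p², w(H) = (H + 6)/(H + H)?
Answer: 119549845286/467 ≈ 2.5600e+8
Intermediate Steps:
x(m) = 20 (x(m) = -4*(-5) = 20)
w(H) = (6 + H)/(2*H) (w(H) = (6 + H)/((2*H)) = (6 + H)*(1/(2*H)) = (6 + H)/(2*H))
Y(r, X) = -8 + 20*X (Y(r, X) = 20*X - 8 = -8 + 20*X)
B(p) = 4*p³ (B(p) = 4*(p*p²) = 4*p³)
O(U) = (-8 + 20*U)*(6 + U)/(2*U) (O(U) = ((6 + U)/(2*U))*(-8 + 20*U) = (-8 + 20*U)*(6 + U)/(2*U))
O(-467) - B(-400) = (56 - 24/(-467) + 10*(-467)) - 4*(-400)³ = (56 - 24*(-1/467) - 4670) - 4*(-64000000) = (56 + 24/467 - 4670) - 1*(-256000000) = -2154714/467 + 256000000 = 119549845286/467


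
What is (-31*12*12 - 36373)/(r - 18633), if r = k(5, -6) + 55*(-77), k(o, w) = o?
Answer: 40837/22863 ≈ 1.7862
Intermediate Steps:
r = -4230 (r = 5 + 55*(-77) = 5 - 4235 = -4230)
(-31*12*12 - 36373)/(r - 18633) = (-31*12*12 - 36373)/(-4230 - 18633) = (-372*12 - 36373)/(-22863) = (-4464 - 36373)*(-1/22863) = -40837*(-1/22863) = 40837/22863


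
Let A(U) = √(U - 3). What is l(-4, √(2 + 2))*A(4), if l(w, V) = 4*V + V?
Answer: 10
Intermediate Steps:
l(w, V) = 5*V
A(U) = √(-3 + U)
l(-4, √(2 + 2))*A(4) = (5*√(2 + 2))*√(-3 + 4) = (5*√4)*√1 = (5*2)*1 = 10*1 = 10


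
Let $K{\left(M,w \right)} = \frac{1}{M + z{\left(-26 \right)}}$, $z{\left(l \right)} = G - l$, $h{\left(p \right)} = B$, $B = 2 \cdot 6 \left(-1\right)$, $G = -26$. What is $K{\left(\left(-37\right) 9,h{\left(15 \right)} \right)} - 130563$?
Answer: $- \frac{43477480}{333} \approx -1.3056 \cdot 10^{5}$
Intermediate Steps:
$B = -12$ ($B = 12 \left(-1\right) = -12$)
$h{\left(p \right)} = -12$
$z{\left(l \right)} = -26 - l$
$K{\left(M,w \right)} = \frac{1}{M}$ ($K{\left(M,w \right)} = \frac{1}{M - 0} = \frac{1}{M + \left(-26 + 26\right)} = \frac{1}{M + 0} = \frac{1}{M}$)
$K{\left(\left(-37\right) 9,h{\left(15 \right)} \right)} - 130563 = \frac{1}{\left(-37\right) 9} - 130563 = \frac{1}{-333} - 130563 = - \frac{1}{333} - 130563 = - \frac{43477480}{333}$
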